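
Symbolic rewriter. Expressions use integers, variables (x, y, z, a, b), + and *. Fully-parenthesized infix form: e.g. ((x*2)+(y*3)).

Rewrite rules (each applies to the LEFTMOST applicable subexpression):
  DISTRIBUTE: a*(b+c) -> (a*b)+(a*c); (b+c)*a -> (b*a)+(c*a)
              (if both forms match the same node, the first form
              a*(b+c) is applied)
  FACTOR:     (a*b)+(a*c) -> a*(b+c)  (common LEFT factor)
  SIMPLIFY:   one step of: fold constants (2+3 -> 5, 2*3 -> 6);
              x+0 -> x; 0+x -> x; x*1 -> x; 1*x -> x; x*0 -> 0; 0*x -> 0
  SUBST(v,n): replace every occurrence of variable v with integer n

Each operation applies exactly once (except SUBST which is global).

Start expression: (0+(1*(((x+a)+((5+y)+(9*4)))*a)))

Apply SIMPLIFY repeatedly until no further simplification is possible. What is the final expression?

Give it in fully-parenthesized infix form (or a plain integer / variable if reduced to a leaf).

Answer: (((x+a)+((5+y)+36))*a)

Derivation:
Start: (0+(1*(((x+a)+((5+y)+(9*4)))*a)))
Step 1: at root: (0+(1*(((x+a)+((5+y)+(9*4)))*a))) -> (1*(((x+a)+((5+y)+(9*4)))*a)); overall: (0+(1*(((x+a)+((5+y)+(9*4)))*a))) -> (1*(((x+a)+((5+y)+(9*4)))*a))
Step 2: at root: (1*(((x+a)+((5+y)+(9*4)))*a)) -> (((x+a)+((5+y)+(9*4)))*a); overall: (1*(((x+a)+((5+y)+(9*4)))*a)) -> (((x+a)+((5+y)+(9*4)))*a)
Step 3: at LRR: (9*4) -> 36; overall: (((x+a)+((5+y)+(9*4)))*a) -> (((x+a)+((5+y)+36))*a)
Fixed point: (((x+a)+((5+y)+36))*a)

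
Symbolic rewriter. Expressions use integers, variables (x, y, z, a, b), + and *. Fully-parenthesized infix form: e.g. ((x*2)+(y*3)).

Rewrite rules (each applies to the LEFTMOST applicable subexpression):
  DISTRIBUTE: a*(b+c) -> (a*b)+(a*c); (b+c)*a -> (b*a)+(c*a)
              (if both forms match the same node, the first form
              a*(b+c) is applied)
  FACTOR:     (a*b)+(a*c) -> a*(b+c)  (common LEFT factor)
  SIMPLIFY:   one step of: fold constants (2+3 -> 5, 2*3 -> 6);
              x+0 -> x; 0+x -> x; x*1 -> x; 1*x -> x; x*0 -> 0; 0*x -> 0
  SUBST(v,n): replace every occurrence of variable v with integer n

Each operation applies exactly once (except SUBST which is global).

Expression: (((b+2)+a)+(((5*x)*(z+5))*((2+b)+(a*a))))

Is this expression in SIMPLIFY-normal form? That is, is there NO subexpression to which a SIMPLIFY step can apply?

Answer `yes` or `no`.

Expression: (((b+2)+a)+(((5*x)*(z+5))*((2+b)+(a*a))))
Scanning for simplifiable subexpressions (pre-order)...
  at root: (((b+2)+a)+(((5*x)*(z+5))*((2+b)+(a*a)))) (not simplifiable)
  at L: ((b+2)+a) (not simplifiable)
  at LL: (b+2) (not simplifiable)
  at R: (((5*x)*(z+5))*((2+b)+(a*a))) (not simplifiable)
  at RL: ((5*x)*(z+5)) (not simplifiable)
  at RLL: (5*x) (not simplifiable)
  at RLR: (z+5) (not simplifiable)
  at RR: ((2+b)+(a*a)) (not simplifiable)
  at RRL: (2+b) (not simplifiable)
  at RRR: (a*a) (not simplifiable)
Result: no simplifiable subexpression found -> normal form.

Answer: yes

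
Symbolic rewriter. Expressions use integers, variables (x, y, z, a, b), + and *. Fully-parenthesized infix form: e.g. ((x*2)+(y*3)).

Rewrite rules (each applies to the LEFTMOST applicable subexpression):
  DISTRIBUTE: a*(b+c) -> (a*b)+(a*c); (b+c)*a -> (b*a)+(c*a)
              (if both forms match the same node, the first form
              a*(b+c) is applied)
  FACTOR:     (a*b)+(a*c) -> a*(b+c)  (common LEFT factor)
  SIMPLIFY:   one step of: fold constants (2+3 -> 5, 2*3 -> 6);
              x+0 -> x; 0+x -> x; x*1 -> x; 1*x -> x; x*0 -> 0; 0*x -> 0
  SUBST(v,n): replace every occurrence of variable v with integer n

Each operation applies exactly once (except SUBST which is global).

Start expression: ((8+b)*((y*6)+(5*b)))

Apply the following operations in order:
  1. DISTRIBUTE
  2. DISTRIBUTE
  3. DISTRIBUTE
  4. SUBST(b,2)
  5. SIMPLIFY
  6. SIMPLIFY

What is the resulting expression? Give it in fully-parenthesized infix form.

Answer: (((8*(y*6))+(2*(y*6)))+(80+(2*(5*2))))

Derivation:
Start: ((8+b)*((y*6)+(5*b)))
Apply DISTRIBUTE at root (target: ((8+b)*((y*6)+(5*b)))): ((8+b)*((y*6)+(5*b))) -> (((8+b)*(y*6))+((8+b)*(5*b)))
Apply DISTRIBUTE at L (target: ((8+b)*(y*6))): (((8+b)*(y*6))+((8+b)*(5*b))) -> (((8*(y*6))+(b*(y*6)))+((8+b)*(5*b)))
Apply DISTRIBUTE at R (target: ((8+b)*(5*b))): (((8*(y*6))+(b*(y*6)))+((8+b)*(5*b))) -> (((8*(y*6))+(b*(y*6)))+((8*(5*b))+(b*(5*b))))
Apply SUBST(b,2): (((8*(y*6))+(b*(y*6)))+((8*(5*b))+(b*(5*b)))) -> (((8*(y*6))+(2*(y*6)))+((8*(5*2))+(2*(5*2))))
Apply SIMPLIFY at RLR (target: (5*2)): (((8*(y*6))+(2*(y*6)))+((8*(5*2))+(2*(5*2)))) -> (((8*(y*6))+(2*(y*6)))+((8*10)+(2*(5*2))))
Apply SIMPLIFY at RL (target: (8*10)): (((8*(y*6))+(2*(y*6)))+((8*10)+(2*(5*2)))) -> (((8*(y*6))+(2*(y*6)))+(80+(2*(5*2))))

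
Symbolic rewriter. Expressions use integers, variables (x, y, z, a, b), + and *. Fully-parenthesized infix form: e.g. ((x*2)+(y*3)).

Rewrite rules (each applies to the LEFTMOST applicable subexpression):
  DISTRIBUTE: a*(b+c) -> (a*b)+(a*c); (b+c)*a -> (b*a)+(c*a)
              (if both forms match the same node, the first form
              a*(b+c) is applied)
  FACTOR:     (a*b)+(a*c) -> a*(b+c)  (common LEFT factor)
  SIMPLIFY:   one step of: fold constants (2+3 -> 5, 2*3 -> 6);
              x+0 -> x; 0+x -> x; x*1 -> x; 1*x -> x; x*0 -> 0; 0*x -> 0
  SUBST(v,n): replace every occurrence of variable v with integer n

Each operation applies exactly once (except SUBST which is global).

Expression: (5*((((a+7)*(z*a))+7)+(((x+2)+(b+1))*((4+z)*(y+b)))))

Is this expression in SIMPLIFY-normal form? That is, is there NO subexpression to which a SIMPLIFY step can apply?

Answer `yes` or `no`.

Expression: (5*((((a+7)*(z*a))+7)+(((x+2)+(b+1))*((4+z)*(y+b)))))
Scanning for simplifiable subexpressions (pre-order)...
  at root: (5*((((a+7)*(z*a))+7)+(((x+2)+(b+1))*((4+z)*(y+b))))) (not simplifiable)
  at R: ((((a+7)*(z*a))+7)+(((x+2)+(b+1))*((4+z)*(y+b)))) (not simplifiable)
  at RL: (((a+7)*(z*a))+7) (not simplifiable)
  at RLL: ((a+7)*(z*a)) (not simplifiable)
  at RLLL: (a+7) (not simplifiable)
  at RLLR: (z*a) (not simplifiable)
  at RR: (((x+2)+(b+1))*((4+z)*(y+b))) (not simplifiable)
  at RRL: ((x+2)+(b+1)) (not simplifiable)
  at RRLL: (x+2) (not simplifiable)
  at RRLR: (b+1) (not simplifiable)
  at RRR: ((4+z)*(y+b)) (not simplifiable)
  at RRRL: (4+z) (not simplifiable)
  at RRRR: (y+b) (not simplifiable)
Result: no simplifiable subexpression found -> normal form.

Answer: yes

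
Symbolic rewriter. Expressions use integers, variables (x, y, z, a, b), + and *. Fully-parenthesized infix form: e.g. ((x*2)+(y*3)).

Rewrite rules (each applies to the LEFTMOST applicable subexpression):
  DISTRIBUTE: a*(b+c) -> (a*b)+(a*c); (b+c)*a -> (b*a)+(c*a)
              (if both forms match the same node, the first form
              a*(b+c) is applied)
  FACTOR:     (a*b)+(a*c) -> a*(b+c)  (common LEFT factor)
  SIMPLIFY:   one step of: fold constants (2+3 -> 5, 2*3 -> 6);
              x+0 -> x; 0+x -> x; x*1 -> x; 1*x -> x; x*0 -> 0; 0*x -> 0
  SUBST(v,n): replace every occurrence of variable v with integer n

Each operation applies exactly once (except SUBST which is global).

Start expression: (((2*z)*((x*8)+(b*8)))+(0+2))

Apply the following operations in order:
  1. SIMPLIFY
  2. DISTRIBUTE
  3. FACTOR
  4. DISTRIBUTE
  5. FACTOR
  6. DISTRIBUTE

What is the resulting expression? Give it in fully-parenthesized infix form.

Start: (((2*z)*((x*8)+(b*8)))+(0+2))
Apply SIMPLIFY at R (target: (0+2)): (((2*z)*((x*8)+(b*8)))+(0+2)) -> (((2*z)*((x*8)+(b*8)))+2)
Apply DISTRIBUTE at L (target: ((2*z)*((x*8)+(b*8)))): (((2*z)*((x*8)+(b*8)))+2) -> ((((2*z)*(x*8))+((2*z)*(b*8)))+2)
Apply FACTOR at L (target: (((2*z)*(x*8))+((2*z)*(b*8)))): ((((2*z)*(x*8))+((2*z)*(b*8)))+2) -> (((2*z)*((x*8)+(b*8)))+2)
Apply DISTRIBUTE at L (target: ((2*z)*((x*8)+(b*8)))): (((2*z)*((x*8)+(b*8)))+2) -> ((((2*z)*(x*8))+((2*z)*(b*8)))+2)
Apply FACTOR at L (target: (((2*z)*(x*8))+((2*z)*(b*8)))): ((((2*z)*(x*8))+((2*z)*(b*8)))+2) -> (((2*z)*((x*8)+(b*8)))+2)
Apply DISTRIBUTE at L (target: ((2*z)*((x*8)+(b*8)))): (((2*z)*((x*8)+(b*8)))+2) -> ((((2*z)*(x*8))+((2*z)*(b*8)))+2)

Answer: ((((2*z)*(x*8))+((2*z)*(b*8)))+2)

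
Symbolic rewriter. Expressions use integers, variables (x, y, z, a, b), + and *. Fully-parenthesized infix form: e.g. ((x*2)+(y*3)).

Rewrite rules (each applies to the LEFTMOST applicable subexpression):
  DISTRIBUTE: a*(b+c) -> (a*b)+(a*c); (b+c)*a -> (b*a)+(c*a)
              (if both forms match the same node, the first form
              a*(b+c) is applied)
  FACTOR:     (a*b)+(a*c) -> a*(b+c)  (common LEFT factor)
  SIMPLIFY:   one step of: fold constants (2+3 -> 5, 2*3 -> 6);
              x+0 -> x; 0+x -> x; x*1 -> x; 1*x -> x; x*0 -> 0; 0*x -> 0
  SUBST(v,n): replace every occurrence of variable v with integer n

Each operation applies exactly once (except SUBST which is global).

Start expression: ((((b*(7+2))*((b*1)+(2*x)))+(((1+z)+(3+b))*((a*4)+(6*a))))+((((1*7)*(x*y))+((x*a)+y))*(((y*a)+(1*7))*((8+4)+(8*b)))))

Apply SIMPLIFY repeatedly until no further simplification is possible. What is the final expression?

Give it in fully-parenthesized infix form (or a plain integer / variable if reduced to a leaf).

Start: ((((b*(7+2))*((b*1)+(2*x)))+(((1+z)+(3+b))*((a*4)+(6*a))))+((((1*7)*(x*y))+((x*a)+y))*(((y*a)+(1*7))*((8+4)+(8*b)))))
Step 1: at LLLR: (7+2) -> 9; overall: ((((b*(7+2))*((b*1)+(2*x)))+(((1+z)+(3+b))*((a*4)+(6*a))))+((((1*7)*(x*y))+((x*a)+y))*(((y*a)+(1*7))*((8+4)+(8*b))))) -> ((((b*9)*((b*1)+(2*x)))+(((1+z)+(3+b))*((a*4)+(6*a))))+((((1*7)*(x*y))+((x*a)+y))*(((y*a)+(1*7))*((8+4)+(8*b)))))
Step 2: at LLRL: (b*1) -> b; overall: ((((b*9)*((b*1)+(2*x)))+(((1+z)+(3+b))*((a*4)+(6*a))))+((((1*7)*(x*y))+((x*a)+y))*(((y*a)+(1*7))*((8+4)+(8*b))))) -> ((((b*9)*(b+(2*x)))+(((1+z)+(3+b))*((a*4)+(6*a))))+((((1*7)*(x*y))+((x*a)+y))*(((y*a)+(1*7))*((8+4)+(8*b)))))
Step 3: at RLLL: (1*7) -> 7; overall: ((((b*9)*(b+(2*x)))+(((1+z)+(3+b))*((a*4)+(6*a))))+((((1*7)*(x*y))+((x*a)+y))*(((y*a)+(1*7))*((8+4)+(8*b))))) -> ((((b*9)*(b+(2*x)))+(((1+z)+(3+b))*((a*4)+(6*a))))+(((7*(x*y))+((x*a)+y))*(((y*a)+(1*7))*((8+4)+(8*b)))))
Step 4: at RRLR: (1*7) -> 7; overall: ((((b*9)*(b+(2*x)))+(((1+z)+(3+b))*((a*4)+(6*a))))+(((7*(x*y))+((x*a)+y))*(((y*a)+(1*7))*((8+4)+(8*b))))) -> ((((b*9)*(b+(2*x)))+(((1+z)+(3+b))*((a*4)+(6*a))))+(((7*(x*y))+((x*a)+y))*(((y*a)+7)*((8+4)+(8*b)))))
Step 5: at RRRL: (8+4) -> 12; overall: ((((b*9)*(b+(2*x)))+(((1+z)+(3+b))*((a*4)+(6*a))))+(((7*(x*y))+((x*a)+y))*(((y*a)+7)*((8+4)+(8*b))))) -> ((((b*9)*(b+(2*x)))+(((1+z)+(3+b))*((a*4)+(6*a))))+(((7*(x*y))+((x*a)+y))*(((y*a)+7)*(12+(8*b)))))
Fixed point: ((((b*9)*(b+(2*x)))+(((1+z)+(3+b))*((a*4)+(6*a))))+(((7*(x*y))+((x*a)+y))*(((y*a)+7)*(12+(8*b)))))

Answer: ((((b*9)*(b+(2*x)))+(((1+z)+(3+b))*((a*4)+(6*a))))+(((7*(x*y))+((x*a)+y))*(((y*a)+7)*(12+(8*b)))))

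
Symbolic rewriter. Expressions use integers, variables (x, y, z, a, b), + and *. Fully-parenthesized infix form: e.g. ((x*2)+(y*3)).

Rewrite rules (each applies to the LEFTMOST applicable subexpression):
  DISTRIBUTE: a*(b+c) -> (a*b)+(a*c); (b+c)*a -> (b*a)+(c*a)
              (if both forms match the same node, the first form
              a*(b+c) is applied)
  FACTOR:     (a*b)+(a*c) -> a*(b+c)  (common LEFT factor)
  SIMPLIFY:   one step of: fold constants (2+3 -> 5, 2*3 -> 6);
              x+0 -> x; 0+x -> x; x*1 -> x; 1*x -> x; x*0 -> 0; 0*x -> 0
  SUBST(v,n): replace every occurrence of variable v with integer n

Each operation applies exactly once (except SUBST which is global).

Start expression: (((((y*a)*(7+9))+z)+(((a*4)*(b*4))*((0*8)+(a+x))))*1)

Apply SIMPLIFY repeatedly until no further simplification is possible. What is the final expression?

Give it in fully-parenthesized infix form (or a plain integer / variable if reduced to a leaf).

Answer: ((((y*a)*16)+z)+(((a*4)*(b*4))*(a+x)))

Derivation:
Start: (((((y*a)*(7+9))+z)+(((a*4)*(b*4))*((0*8)+(a+x))))*1)
Step 1: at root: (((((y*a)*(7+9))+z)+(((a*4)*(b*4))*((0*8)+(a+x))))*1) -> ((((y*a)*(7+9))+z)+(((a*4)*(b*4))*((0*8)+(a+x)))); overall: (((((y*a)*(7+9))+z)+(((a*4)*(b*4))*((0*8)+(a+x))))*1) -> ((((y*a)*(7+9))+z)+(((a*4)*(b*4))*((0*8)+(a+x))))
Step 2: at LLR: (7+9) -> 16; overall: ((((y*a)*(7+9))+z)+(((a*4)*(b*4))*((0*8)+(a+x)))) -> ((((y*a)*16)+z)+(((a*4)*(b*4))*((0*8)+(a+x))))
Step 3: at RRL: (0*8) -> 0; overall: ((((y*a)*16)+z)+(((a*4)*(b*4))*((0*8)+(a+x)))) -> ((((y*a)*16)+z)+(((a*4)*(b*4))*(0+(a+x))))
Step 4: at RR: (0+(a+x)) -> (a+x); overall: ((((y*a)*16)+z)+(((a*4)*(b*4))*(0+(a+x)))) -> ((((y*a)*16)+z)+(((a*4)*(b*4))*(a+x)))
Fixed point: ((((y*a)*16)+z)+(((a*4)*(b*4))*(a+x)))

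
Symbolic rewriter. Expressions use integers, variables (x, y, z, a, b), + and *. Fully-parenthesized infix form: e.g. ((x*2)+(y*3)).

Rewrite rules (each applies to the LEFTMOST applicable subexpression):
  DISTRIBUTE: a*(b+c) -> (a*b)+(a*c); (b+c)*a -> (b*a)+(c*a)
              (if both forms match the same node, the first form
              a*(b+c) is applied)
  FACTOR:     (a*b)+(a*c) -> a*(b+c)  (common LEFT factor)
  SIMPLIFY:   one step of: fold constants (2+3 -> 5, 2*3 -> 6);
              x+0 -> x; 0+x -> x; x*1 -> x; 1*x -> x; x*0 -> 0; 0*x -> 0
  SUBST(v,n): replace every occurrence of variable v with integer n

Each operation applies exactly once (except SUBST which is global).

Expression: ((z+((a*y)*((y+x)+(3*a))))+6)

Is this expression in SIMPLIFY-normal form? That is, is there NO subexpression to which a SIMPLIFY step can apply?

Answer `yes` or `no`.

Expression: ((z+((a*y)*((y+x)+(3*a))))+6)
Scanning for simplifiable subexpressions (pre-order)...
  at root: ((z+((a*y)*((y+x)+(3*a))))+6) (not simplifiable)
  at L: (z+((a*y)*((y+x)+(3*a)))) (not simplifiable)
  at LR: ((a*y)*((y+x)+(3*a))) (not simplifiable)
  at LRL: (a*y) (not simplifiable)
  at LRR: ((y+x)+(3*a)) (not simplifiable)
  at LRRL: (y+x) (not simplifiable)
  at LRRR: (3*a) (not simplifiable)
Result: no simplifiable subexpression found -> normal form.

Answer: yes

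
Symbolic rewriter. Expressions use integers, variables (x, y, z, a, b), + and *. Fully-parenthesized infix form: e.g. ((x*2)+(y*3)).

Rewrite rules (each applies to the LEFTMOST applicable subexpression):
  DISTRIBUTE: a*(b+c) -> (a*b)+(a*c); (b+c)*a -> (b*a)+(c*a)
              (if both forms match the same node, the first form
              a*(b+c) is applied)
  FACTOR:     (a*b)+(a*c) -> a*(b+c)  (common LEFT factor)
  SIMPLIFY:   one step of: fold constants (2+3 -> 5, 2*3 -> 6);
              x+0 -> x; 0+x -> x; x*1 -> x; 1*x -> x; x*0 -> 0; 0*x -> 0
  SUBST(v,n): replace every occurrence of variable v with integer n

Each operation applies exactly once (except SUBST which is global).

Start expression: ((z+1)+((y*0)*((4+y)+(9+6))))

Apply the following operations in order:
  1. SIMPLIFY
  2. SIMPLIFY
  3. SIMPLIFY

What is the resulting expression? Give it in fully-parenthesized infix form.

Answer: (z+1)

Derivation:
Start: ((z+1)+((y*0)*((4+y)+(9+6))))
Apply SIMPLIFY at RL (target: (y*0)): ((z+1)+((y*0)*((4+y)+(9+6)))) -> ((z+1)+(0*((4+y)+(9+6))))
Apply SIMPLIFY at R (target: (0*((4+y)+(9+6)))): ((z+1)+(0*((4+y)+(9+6)))) -> ((z+1)+0)
Apply SIMPLIFY at root (target: ((z+1)+0)): ((z+1)+0) -> (z+1)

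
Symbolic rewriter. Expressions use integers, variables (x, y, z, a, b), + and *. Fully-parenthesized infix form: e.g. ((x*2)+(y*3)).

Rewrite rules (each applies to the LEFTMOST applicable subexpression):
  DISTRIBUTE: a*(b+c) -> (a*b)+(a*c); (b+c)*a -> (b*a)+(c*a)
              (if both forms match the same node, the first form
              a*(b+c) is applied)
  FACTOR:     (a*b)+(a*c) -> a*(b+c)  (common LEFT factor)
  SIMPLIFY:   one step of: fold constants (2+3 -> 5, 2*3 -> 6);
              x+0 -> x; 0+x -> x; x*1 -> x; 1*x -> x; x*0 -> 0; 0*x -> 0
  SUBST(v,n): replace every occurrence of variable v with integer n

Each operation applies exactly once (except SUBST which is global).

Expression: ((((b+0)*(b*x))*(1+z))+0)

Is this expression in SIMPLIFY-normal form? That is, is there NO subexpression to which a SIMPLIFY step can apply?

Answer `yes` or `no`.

Answer: no

Derivation:
Expression: ((((b+0)*(b*x))*(1+z))+0)
Scanning for simplifiable subexpressions (pre-order)...
  at root: ((((b+0)*(b*x))*(1+z))+0) (SIMPLIFIABLE)
  at L: (((b+0)*(b*x))*(1+z)) (not simplifiable)
  at LL: ((b+0)*(b*x)) (not simplifiable)
  at LLL: (b+0) (SIMPLIFIABLE)
  at LLR: (b*x) (not simplifiable)
  at LR: (1+z) (not simplifiable)
Found simplifiable subexpr at path root: ((((b+0)*(b*x))*(1+z))+0)
One SIMPLIFY step would give: (((b+0)*(b*x))*(1+z))
-> NOT in normal form.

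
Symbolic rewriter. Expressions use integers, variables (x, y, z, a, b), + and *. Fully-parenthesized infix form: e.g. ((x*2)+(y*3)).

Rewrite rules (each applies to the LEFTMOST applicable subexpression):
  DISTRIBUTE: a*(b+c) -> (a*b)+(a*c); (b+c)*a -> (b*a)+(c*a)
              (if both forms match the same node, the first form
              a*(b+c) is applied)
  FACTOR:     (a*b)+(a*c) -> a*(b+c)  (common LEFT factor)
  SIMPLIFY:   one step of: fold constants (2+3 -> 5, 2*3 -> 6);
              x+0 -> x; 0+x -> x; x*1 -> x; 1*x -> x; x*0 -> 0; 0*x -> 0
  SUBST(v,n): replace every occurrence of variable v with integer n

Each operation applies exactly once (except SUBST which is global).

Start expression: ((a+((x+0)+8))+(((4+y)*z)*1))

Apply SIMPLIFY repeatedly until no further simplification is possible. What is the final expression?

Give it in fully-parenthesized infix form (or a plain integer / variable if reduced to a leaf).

Answer: ((a+(x+8))+((4+y)*z))

Derivation:
Start: ((a+((x+0)+8))+(((4+y)*z)*1))
Step 1: at LRL: (x+0) -> x; overall: ((a+((x+0)+8))+(((4+y)*z)*1)) -> ((a+(x+8))+(((4+y)*z)*1))
Step 2: at R: (((4+y)*z)*1) -> ((4+y)*z); overall: ((a+(x+8))+(((4+y)*z)*1)) -> ((a+(x+8))+((4+y)*z))
Fixed point: ((a+(x+8))+((4+y)*z))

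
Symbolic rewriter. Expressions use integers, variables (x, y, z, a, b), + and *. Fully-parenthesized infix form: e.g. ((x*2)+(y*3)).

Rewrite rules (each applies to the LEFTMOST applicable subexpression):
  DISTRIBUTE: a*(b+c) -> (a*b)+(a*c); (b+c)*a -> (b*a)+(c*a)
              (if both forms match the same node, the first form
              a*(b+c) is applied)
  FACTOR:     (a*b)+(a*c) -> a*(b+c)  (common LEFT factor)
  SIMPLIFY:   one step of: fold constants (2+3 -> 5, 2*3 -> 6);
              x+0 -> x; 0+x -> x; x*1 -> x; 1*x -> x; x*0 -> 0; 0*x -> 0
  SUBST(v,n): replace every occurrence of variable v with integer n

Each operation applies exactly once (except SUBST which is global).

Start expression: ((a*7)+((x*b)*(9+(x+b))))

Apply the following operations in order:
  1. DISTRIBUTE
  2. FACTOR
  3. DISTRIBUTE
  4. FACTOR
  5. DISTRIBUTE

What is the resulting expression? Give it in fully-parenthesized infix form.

Answer: ((a*7)+(((x*b)*9)+((x*b)*(x+b))))

Derivation:
Start: ((a*7)+((x*b)*(9+(x+b))))
Apply DISTRIBUTE at R (target: ((x*b)*(9+(x+b)))): ((a*7)+((x*b)*(9+(x+b)))) -> ((a*7)+(((x*b)*9)+((x*b)*(x+b))))
Apply FACTOR at R (target: (((x*b)*9)+((x*b)*(x+b)))): ((a*7)+(((x*b)*9)+((x*b)*(x+b)))) -> ((a*7)+((x*b)*(9+(x+b))))
Apply DISTRIBUTE at R (target: ((x*b)*(9+(x+b)))): ((a*7)+((x*b)*(9+(x+b)))) -> ((a*7)+(((x*b)*9)+((x*b)*(x+b))))
Apply FACTOR at R (target: (((x*b)*9)+((x*b)*(x+b)))): ((a*7)+(((x*b)*9)+((x*b)*(x+b)))) -> ((a*7)+((x*b)*(9+(x+b))))
Apply DISTRIBUTE at R (target: ((x*b)*(9+(x+b)))): ((a*7)+((x*b)*(9+(x+b)))) -> ((a*7)+(((x*b)*9)+((x*b)*(x+b))))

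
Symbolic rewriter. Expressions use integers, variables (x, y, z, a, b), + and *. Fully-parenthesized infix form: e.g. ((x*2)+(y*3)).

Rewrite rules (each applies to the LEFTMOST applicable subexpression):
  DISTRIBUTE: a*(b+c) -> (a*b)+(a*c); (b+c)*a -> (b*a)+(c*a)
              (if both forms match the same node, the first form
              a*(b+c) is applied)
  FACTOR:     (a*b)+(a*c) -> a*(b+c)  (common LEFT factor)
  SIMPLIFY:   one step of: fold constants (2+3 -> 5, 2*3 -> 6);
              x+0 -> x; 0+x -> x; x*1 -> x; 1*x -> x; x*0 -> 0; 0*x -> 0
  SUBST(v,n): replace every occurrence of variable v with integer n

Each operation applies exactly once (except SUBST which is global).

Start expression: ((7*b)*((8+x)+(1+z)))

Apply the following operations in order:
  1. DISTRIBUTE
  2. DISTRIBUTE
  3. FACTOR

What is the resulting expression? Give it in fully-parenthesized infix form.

Start: ((7*b)*((8+x)+(1+z)))
Apply DISTRIBUTE at root (target: ((7*b)*((8+x)+(1+z)))): ((7*b)*((8+x)+(1+z))) -> (((7*b)*(8+x))+((7*b)*(1+z)))
Apply DISTRIBUTE at L (target: ((7*b)*(8+x))): (((7*b)*(8+x))+((7*b)*(1+z))) -> ((((7*b)*8)+((7*b)*x))+((7*b)*(1+z)))
Apply FACTOR at L (target: (((7*b)*8)+((7*b)*x))): ((((7*b)*8)+((7*b)*x))+((7*b)*(1+z))) -> (((7*b)*(8+x))+((7*b)*(1+z)))

Answer: (((7*b)*(8+x))+((7*b)*(1+z)))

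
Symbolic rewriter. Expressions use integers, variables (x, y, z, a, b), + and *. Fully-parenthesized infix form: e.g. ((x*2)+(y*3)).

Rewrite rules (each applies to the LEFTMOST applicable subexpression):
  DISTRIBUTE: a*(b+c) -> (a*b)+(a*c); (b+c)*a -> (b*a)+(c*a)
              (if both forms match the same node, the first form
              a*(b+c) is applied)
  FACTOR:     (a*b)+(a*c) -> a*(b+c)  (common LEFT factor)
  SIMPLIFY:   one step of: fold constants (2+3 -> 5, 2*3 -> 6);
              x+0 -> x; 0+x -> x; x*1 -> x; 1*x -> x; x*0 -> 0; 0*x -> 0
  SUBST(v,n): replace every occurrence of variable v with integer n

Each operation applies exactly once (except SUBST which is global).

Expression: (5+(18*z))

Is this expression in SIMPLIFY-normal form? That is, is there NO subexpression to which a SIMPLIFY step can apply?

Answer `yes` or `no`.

Expression: (5+(18*z))
Scanning for simplifiable subexpressions (pre-order)...
  at root: (5+(18*z)) (not simplifiable)
  at R: (18*z) (not simplifiable)
Result: no simplifiable subexpression found -> normal form.

Answer: yes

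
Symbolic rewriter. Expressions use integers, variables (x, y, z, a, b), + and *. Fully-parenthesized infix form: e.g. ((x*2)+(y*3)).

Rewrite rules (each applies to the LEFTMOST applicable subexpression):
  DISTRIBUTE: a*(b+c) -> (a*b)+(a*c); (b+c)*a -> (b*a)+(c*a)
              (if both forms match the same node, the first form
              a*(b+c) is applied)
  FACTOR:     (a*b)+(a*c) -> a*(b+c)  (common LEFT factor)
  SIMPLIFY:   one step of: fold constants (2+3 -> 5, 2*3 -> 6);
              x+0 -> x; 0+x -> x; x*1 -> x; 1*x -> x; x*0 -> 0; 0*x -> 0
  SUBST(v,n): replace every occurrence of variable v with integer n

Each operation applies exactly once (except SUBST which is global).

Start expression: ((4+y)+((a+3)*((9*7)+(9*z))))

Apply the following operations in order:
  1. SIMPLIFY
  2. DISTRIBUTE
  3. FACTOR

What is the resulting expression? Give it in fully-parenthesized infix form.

Answer: ((4+y)+((a+3)*(63+(9*z))))

Derivation:
Start: ((4+y)+((a+3)*((9*7)+(9*z))))
Apply SIMPLIFY at RRL (target: (9*7)): ((4+y)+((a+3)*((9*7)+(9*z)))) -> ((4+y)+((a+3)*(63+(9*z))))
Apply DISTRIBUTE at R (target: ((a+3)*(63+(9*z)))): ((4+y)+((a+3)*(63+(9*z)))) -> ((4+y)+(((a+3)*63)+((a+3)*(9*z))))
Apply FACTOR at R (target: (((a+3)*63)+((a+3)*(9*z)))): ((4+y)+(((a+3)*63)+((a+3)*(9*z)))) -> ((4+y)+((a+3)*(63+(9*z))))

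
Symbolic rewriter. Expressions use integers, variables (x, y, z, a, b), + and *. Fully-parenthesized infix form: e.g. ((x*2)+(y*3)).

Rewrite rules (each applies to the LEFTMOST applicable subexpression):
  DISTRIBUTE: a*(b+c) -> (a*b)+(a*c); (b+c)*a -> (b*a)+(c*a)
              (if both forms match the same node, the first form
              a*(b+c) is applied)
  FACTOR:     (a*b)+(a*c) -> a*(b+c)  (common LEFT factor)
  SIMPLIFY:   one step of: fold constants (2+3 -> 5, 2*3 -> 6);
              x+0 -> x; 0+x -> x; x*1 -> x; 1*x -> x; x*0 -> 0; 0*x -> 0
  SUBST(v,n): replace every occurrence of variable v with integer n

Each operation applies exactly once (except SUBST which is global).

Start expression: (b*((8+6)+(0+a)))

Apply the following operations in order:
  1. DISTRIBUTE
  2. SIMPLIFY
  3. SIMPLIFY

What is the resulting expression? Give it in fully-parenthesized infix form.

Start: (b*((8+6)+(0+a)))
Apply DISTRIBUTE at root (target: (b*((8+6)+(0+a)))): (b*((8+6)+(0+a))) -> ((b*(8+6))+(b*(0+a)))
Apply SIMPLIFY at LR (target: (8+6)): ((b*(8+6))+(b*(0+a))) -> ((b*14)+(b*(0+a)))
Apply SIMPLIFY at RR (target: (0+a)): ((b*14)+(b*(0+a))) -> ((b*14)+(b*a))

Answer: ((b*14)+(b*a))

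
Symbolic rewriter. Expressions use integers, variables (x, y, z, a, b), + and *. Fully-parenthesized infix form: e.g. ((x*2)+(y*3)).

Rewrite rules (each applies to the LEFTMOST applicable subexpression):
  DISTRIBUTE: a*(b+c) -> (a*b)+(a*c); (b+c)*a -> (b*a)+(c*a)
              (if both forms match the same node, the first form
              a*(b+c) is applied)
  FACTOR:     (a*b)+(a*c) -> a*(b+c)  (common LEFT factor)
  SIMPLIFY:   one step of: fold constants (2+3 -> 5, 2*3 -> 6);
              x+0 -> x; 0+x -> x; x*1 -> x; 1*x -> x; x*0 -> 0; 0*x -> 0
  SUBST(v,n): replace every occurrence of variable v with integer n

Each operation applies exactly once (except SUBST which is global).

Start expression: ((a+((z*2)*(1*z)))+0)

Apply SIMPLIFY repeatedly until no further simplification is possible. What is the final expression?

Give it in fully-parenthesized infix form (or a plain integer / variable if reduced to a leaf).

Answer: (a+((z*2)*z))

Derivation:
Start: ((a+((z*2)*(1*z)))+0)
Step 1: at root: ((a+((z*2)*(1*z)))+0) -> (a+((z*2)*(1*z))); overall: ((a+((z*2)*(1*z)))+0) -> (a+((z*2)*(1*z)))
Step 2: at RR: (1*z) -> z; overall: (a+((z*2)*(1*z))) -> (a+((z*2)*z))
Fixed point: (a+((z*2)*z))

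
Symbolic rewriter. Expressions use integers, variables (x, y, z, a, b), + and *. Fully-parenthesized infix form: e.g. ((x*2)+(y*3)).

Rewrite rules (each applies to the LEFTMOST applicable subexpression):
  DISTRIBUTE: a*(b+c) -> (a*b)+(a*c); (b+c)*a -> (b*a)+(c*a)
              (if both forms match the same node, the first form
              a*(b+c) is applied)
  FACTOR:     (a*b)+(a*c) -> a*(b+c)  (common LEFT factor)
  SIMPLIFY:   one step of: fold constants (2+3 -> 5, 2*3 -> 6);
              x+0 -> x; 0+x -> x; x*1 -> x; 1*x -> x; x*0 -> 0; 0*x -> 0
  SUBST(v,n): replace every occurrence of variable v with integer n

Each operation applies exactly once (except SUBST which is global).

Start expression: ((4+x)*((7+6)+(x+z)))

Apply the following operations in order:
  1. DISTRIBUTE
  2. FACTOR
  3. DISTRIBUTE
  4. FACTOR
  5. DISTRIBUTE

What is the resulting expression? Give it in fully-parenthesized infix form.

Answer: (((4+x)*(7+6))+((4+x)*(x+z)))

Derivation:
Start: ((4+x)*((7+6)+(x+z)))
Apply DISTRIBUTE at root (target: ((4+x)*((7+6)+(x+z)))): ((4+x)*((7+6)+(x+z))) -> (((4+x)*(7+6))+((4+x)*(x+z)))
Apply FACTOR at root (target: (((4+x)*(7+6))+((4+x)*(x+z)))): (((4+x)*(7+6))+((4+x)*(x+z))) -> ((4+x)*((7+6)+(x+z)))
Apply DISTRIBUTE at root (target: ((4+x)*((7+6)+(x+z)))): ((4+x)*((7+6)+(x+z))) -> (((4+x)*(7+6))+((4+x)*(x+z)))
Apply FACTOR at root (target: (((4+x)*(7+6))+((4+x)*(x+z)))): (((4+x)*(7+6))+((4+x)*(x+z))) -> ((4+x)*((7+6)+(x+z)))
Apply DISTRIBUTE at root (target: ((4+x)*((7+6)+(x+z)))): ((4+x)*((7+6)+(x+z))) -> (((4+x)*(7+6))+((4+x)*(x+z)))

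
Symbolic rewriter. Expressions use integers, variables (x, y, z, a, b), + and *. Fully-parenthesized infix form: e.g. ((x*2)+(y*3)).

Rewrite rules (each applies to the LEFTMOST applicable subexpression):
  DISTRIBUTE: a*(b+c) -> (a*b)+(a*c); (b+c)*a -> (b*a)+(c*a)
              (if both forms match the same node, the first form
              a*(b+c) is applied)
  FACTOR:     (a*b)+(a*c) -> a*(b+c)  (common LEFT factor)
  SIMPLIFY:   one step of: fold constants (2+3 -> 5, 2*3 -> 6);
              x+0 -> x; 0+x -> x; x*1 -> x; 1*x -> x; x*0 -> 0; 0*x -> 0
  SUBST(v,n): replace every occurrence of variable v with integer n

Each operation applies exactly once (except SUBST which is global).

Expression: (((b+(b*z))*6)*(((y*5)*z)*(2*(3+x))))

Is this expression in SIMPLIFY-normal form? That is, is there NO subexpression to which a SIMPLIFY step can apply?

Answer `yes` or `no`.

Expression: (((b+(b*z))*6)*(((y*5)*z)*(2*(3+x))))
Scanning for simplifiable subexpressions (pre-order)...
  at root: (((b+(b*z))*6)*(((y*5)*z)*(2*(3+x)))) (not simplifiable)
  at L: ((b+(b*z))*6) (not simplifiable)
  at LL: (b+(b*z)) (not simplifiable)
  at LLR: (b*z) (not simplifiable)
  at R: (((y*5)*z)*(2*(3+x))) (not simplifiable)
  at RL: ((y*5)*z) (not simplifiable)
  at RLL: (y*5) (not simplifiable)
  at RR: (2*(3+x)) (not simplifiable)
  at RRR: (3+x) (not simplifiable)
Result: no simplifiable subexpression found -> normal form.

Answer: yes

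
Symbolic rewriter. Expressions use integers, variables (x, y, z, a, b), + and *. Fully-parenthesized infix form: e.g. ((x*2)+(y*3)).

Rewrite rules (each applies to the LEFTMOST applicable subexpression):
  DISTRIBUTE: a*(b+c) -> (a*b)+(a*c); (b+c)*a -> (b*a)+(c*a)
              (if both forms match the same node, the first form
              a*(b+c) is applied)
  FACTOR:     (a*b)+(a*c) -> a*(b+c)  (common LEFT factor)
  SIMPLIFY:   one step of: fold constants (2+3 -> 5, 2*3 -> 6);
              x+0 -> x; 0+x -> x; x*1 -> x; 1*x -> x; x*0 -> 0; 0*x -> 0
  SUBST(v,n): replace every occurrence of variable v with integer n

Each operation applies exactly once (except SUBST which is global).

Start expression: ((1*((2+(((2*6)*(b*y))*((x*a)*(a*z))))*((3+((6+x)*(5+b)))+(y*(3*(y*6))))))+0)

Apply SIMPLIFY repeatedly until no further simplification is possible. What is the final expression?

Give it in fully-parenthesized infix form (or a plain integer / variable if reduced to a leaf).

Start: ((1*((2+(((2*6)*(b*y))*((x*a)*(a*z))))*((3+((6+x)*(5+b)))+(y*(3*(y*6))))))+0)
Step 1: at root: ((1*((2+(((2*6)*(b*y))*((x*a)*(a*z))))*((3+((6+x)*(5+b)))+(y*(3*(y*6))))))+0) -> (1*((2+(((2*6)*(b*y))*((x*a)*(a*z))))*((3+((6+x)*(5+b)))+(y*(3*(y*6)))))); overall: ((1*((2+(((2*6)*(b*y))*((x*a)*(a*z))))*((3+((6+x)*(5+b)))+(y*(3*(y*6))))))+0) -> (1*((2+(((2*6)*(b*y))*((x*a)*(a*z))))*((3+((6+x)*(5+b)))+(y*(3*(y*6))))))
Step 2: at root: (1*((2+(((2*6)*(b*y))*((x*a)*(a*z))))*((3+((6+x)*(5+b)))+(y*(3*(y*6)))))) -> ((2+(((2*6)*(b*y))*((x*a)*(a*z))))*((3+((6+x)*(5+b)))+(y*(3*(y*6))))); overall: (1*((2+(((2*6)*(b*y))*((x*a)*(a*z))))*((3+((6+x)*(5+b)))+(y*(3*(y*6)))))) -> ((2+(((2*6)*(b*y))*((x*a)*(a*z))))*((3+((6+x)*(5+b)))+(y*(3*(y*6)))))
Step 3: at LRLL: (2*6) -> 12; overall: ((2+(((2*6)*(b*y))*((x*a)*(a*z))))*((3+((6+x)*(5+b)))+(y*(3*(y*6))))) -> ((2+((12*(b*y))*((x*a)*(a*z))))*((3+((6+x)*(5+b)))+(y*(3*(y*6)))))
Fixed point: ((2+((12*(b*y))*((x*a)*(a*z))))*((3+((6+x)*(5+b)))+(y*(3*(y*6)))))

Answer: ((2+((12*(b*y))*((x*a)*(a*z))))*((3+((6+x)*(5+b)))+(y*(3*(y*6)))))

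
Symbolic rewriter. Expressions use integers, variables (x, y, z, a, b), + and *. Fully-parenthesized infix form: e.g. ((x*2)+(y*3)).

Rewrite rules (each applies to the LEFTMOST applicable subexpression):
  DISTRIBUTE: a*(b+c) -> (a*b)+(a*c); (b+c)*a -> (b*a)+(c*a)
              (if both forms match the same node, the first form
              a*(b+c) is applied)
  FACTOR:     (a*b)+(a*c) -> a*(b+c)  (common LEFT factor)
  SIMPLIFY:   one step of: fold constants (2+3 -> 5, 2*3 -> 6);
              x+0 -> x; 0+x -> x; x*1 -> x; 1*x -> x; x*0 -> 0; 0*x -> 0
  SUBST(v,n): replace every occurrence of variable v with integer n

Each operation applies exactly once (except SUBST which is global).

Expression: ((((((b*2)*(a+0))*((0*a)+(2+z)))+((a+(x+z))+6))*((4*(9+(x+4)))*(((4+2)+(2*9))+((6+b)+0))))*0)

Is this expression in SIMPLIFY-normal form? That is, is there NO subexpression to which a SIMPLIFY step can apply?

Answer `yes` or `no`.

Expression: ((((((b*2)*(a+0))*((0*a)+(2+z)))+((a+(x+z))+6))*((4*(9+(x+4)))*(((4+2)+(2*9))+((6+b)+0))))*0)
Scanning for simplifiable subexpressions (pre-order)...
  at root: ((((((b*2)*(a+0))*((0*a)+(2+z)))+((a+(x+z))+6))*((4*(9+(x+4)))*(((4+2)+(2*9))+((6+b)+0))))*0) (SIMPLIFIABLE)
  at L: (((((b*2)*(a+0))*((0*a)+(2+z)))+((a+(x+z))+6))*((4*(9+(x+4)))*(((4+2)+(2*9))+((6+b)+0)))) (not simplifiable)
  at LL: ((((b*2)*(a+0))*((0*a)+(2+z)))+((a+(x+z))+6)) (not simplifiable)
  at LLL: (((b*2)*(a+0))*((0*a)+(2+z))) (not simplifiable)
  at LLLL: ((b*2)*(a+0)) (not simplifiable)
  at LLLLL: (b*2) (not simplifiable)
  at LLLLR: (a+0) (SIMPLIFIABLE)
  at LLLR: ((0*a)+(2+z)) (not simplifiable)
  at LLLRL: (0*a) (SIMPLIFIABLE)
  at LLLRR: (2+z) (not simplifiable)
  at LLR: ((a+(x+z))+6) (not simplifiable)
  at LLRL: (a+(x+z)) (not simplifiable)
  at LLRLR: (x+z) (not simplifiable)
  at LR: ((4*(9+(x+4)))*(((4+2)+(2*9))+((6+b)+0))) (not simplifiable)
  at LRL: (4*(9+(x+4))) (not simplifiable)
  at LRLR: (9+(x+4)) (not simplifiable)
  at LRLRR: (x+4) (not simplifiable)
  at LRR: (((4+2)+(2*9))+((6+b)+0)) (not simplifiable)
  at LRRL: ((4+2)+(2*9)) (not simplifiable)
  at LRRLL: (4+2) (SIMPLIFIABLE)
  at LRRLR: (2*9) (SIMPLIFIABLE)
  at LRRR: ((6+b)+0) (SIMPLIFIABLE)
  at LRRRL: (6+b) (not simplifiable)
Found simplifiable subexpr at path root: ((((((b*2)*(a+0))*((0*a)+(2+z)))+((a+(x+z))+6))*((4*(9+(x+4)))*(((4+2)+(2*9))+((6+b)+0))))*0)
One SIMPLIFY step would give: 0
-> NOT in normal form.

Answer: no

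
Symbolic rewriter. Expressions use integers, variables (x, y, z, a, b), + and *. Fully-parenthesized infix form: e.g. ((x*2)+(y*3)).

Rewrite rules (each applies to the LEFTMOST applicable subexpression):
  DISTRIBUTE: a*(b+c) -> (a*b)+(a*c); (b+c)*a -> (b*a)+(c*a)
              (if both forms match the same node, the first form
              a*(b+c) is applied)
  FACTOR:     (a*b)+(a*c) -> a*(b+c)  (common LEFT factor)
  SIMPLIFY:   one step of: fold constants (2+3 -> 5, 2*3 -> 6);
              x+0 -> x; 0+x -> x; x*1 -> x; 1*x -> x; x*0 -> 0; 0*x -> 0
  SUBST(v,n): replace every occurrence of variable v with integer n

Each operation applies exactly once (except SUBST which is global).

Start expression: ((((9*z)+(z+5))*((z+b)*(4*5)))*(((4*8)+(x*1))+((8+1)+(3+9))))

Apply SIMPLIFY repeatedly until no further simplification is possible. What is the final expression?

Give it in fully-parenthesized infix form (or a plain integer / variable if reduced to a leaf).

Answer: ((((9*z)+(z+5))*((z+b)*20))*((32+x)+21))

Derivation:
Start: ((((9*z)+(z+5))*((z+b)*(4*5)))*(((4*8)+(x*1))+((8+1)+(3+9))))
Step 1: at LRR: (4*5) -> 20; overall: ((((9*z)+(z+5))*((z+b)*(4*5)))*(((4*8)+(x*1))+((8+1)+(3+9)))) -> ((((9*z)+(z+5))*((z+b)*20))*(((4*8)+(x*1))+((8+1)+(3+9))))
Step 2: at RLL: (4*8) -> 32; overall: ((((9*z)+(z+5))*((z+b)*20))*(((4*8)+(x*1))+((8+1)+(3+9)))) -> ((((9*z)+(z+5))*((z+b)*20))*((32+(x*1))+((8+1)+(3+9))))
Step 3: at RLR: (x*1) -> x; overall: ((((9*z)+(z+5))*((z+b)*20))*((32+(x*1))+((8+1)+(3+9)))) -> ((((9*z)+(z+5))*((z+b)*20))*((32+x)+((8+1)+(3+9))))
Step 4: at RRL: (8+1) -> 9; overall: ((((9*z)+(z+5))*((z+b)*20))*((32+x)+((8+1)+(3+9)))) -> ((((9*z)+(z+5))*((z+b)*20))*((32+x)+(9+(3+9))))
Step 5: at RRR: (3+9) -> 12; overall: ((((9*z)+(z+5))*((z+b)*20))*((32+x)+(9+(3+9)))) -> ((((9*z)+(z+5))*((z+b)*20))*((32+x)+(9+12)))
Step 6: at RR: (9+12) -> 21; overall: ((((9*z)+(z+5))*((z+b)*20))*((32+x)+(9+12))) -> ((((9*z)+(z+5))*((z+b)*20))*((32+x)+21))
Fixed point: ((((9*z)+(z+5))*((z+b)*20))*((32+x)+21))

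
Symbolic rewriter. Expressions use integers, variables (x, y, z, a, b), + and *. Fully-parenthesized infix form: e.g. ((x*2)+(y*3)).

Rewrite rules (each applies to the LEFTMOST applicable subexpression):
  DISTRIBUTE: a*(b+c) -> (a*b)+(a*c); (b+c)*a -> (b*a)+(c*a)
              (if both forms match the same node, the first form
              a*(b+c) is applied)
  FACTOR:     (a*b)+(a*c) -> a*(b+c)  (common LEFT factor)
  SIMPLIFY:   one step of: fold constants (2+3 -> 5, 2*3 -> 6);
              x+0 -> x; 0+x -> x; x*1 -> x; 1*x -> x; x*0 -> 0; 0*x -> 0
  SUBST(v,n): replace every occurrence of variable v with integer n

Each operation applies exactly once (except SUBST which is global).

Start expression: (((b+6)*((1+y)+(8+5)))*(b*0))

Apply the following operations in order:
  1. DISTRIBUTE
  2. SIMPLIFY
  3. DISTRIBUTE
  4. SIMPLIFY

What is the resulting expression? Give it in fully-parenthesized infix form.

Answer: ((((b+6)*(1+y))*0)+(((b+6)*13)*(b*0)))

Derivation:
Start: (((b+6)*((1+y)+(8+5)))*(b*0))
Apply DISTRIBUTE at L (target: ((b+6)*((1+y)+(8+5)))): (((b+6)*((1+y)+(8+5)))*(b*0)) -> ((((b+6)*(1+y))+((b+6)*(8+5)))*(b*0))
Apply SIMPLIFY at LRR (target: (8+5)): ((((b+6)*(1+y))+((b+6)*(8+5)))*(b*0)) -> ((((b+6)*(1+y))+((b+6)*13))*(b*0))
Apply DISTRIBUTE at root (target: ((((b+6)*(1+y))+((b+6)*13))*(b*0))): ((((b+6)*(1+y))+((b+6)*13))*(b*0)) -> ((((b+6)*(1+y))*(b*0))+(((b+6)*13)*(b*0)))
Apply SIMPLIFY at LR (target: (b*0)): ((((b+6)*(1+y))*(b*0))+(((b+6)*13)*(b*0))) -> ((((b+6)*(1+y))*0)+(((b+6)*13)*(b*0)))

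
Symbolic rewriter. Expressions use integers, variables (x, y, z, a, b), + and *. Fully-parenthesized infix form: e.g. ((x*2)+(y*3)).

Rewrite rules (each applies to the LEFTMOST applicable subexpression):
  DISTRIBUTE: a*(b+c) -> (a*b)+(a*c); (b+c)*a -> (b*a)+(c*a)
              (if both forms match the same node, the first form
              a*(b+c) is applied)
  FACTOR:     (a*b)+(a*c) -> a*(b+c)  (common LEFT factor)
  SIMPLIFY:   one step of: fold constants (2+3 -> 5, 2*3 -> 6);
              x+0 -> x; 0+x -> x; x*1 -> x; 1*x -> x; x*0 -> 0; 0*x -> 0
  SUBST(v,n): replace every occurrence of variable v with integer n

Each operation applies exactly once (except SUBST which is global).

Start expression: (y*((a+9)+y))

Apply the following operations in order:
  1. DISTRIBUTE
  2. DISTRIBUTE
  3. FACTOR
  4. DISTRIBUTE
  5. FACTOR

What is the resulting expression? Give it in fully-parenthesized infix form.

Start: (y*((a+9)+y))
Apply DISTRIBUTE at root (target: (y*((a+9)+y))): (y*((a+9)+y)) -> ((y*(a+9))+(y*y))
Apply DISTRIBUTE at L (target: (y*(a+9))): ((y*(a+9))+(y*y)) -> (((y*a)+(y*9))+(y*y))
Apply FACTOR at L (target: ((y*a)+(y*9))): (((y*a)+(y*9))+(y*y)) -> ((y*(a+9))+(y*y))
Apply DISTRIBUTE at L (target: (y*(a+9))): ((y*(a+9))+(y*y)) -> (((y*a)+(y*9))+(y*y))
Apply FACTOR at L (target: ((y*a)+(y*9))): (((y*a)+(y*9))+(y*y)) -> ((y*(a+9))+(y*y))

Answer: ((y*(a+9))+(y*y))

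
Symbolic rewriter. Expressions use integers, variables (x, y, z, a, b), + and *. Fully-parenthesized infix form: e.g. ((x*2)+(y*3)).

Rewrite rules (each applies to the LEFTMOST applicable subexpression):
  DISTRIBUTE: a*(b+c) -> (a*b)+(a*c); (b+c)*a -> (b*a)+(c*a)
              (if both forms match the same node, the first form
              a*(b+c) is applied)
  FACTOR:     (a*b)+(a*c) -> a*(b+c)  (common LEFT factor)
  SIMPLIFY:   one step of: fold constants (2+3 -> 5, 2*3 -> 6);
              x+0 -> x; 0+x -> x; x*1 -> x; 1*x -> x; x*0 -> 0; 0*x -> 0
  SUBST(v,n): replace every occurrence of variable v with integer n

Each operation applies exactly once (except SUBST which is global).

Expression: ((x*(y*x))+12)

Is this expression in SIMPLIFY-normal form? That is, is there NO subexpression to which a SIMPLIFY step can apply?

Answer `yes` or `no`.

Answer: yes

Derivation:
Expression: ((x*(y*x))+12)
Scanning for simplifiable subexpressions (pre-order)...
  at root: ((x*(y*x))+12) (not simplifiable)
  at L: (x*(y*x)) (not simplifiable)
  at LR: (y*x) (not simplifiable)
Result: no simplifiable subexpression found -> normal form.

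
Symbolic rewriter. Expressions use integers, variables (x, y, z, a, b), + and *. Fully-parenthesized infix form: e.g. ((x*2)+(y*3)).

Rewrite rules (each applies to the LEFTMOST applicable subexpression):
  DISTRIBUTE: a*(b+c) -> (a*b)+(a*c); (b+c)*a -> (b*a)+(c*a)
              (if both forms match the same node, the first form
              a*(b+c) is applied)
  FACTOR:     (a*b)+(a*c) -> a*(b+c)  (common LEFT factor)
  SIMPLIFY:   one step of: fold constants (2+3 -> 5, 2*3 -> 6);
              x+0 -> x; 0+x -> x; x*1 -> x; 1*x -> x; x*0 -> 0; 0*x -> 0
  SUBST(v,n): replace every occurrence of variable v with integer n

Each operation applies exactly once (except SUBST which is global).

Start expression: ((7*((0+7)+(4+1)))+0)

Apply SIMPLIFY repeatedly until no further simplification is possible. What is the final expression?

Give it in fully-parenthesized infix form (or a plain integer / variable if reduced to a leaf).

Answer: 84

Derivation:
Start: ((7*((0+7)+(4+1)))+0)
Step 1: at root: ((7*((0+7)+(4+1)))+0) -> (7*((0+7)+(4+1))); overall: ((7*((0+7)+(4+1)))+0) -> (7*((0+7)+(4+1)))
Step 2: at RL: (0+7) -> 7; overall: (7*((0+7)+(4+1))) -> (7*(7+(4+1)))
Step 3: at RR: (4+1) -> 5; overall: (7*(7+(4+1))) -> (7*(7+5))
Step 4: at R: (7+5) -> 12; overall: (7*(7+5)) -> (7*12)
Step 5: at root: (7*12) -> 84; overall: (7*12) -> 84
Fixed point: 84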